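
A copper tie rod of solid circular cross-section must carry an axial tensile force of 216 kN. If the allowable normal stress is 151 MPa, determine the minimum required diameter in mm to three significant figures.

42.7 mm

Required area A ≥ P/σ_allow = 216000/151 = 1430 mm².
For a solid circular section, d ≥ √(4A/π) = 42.68 mm.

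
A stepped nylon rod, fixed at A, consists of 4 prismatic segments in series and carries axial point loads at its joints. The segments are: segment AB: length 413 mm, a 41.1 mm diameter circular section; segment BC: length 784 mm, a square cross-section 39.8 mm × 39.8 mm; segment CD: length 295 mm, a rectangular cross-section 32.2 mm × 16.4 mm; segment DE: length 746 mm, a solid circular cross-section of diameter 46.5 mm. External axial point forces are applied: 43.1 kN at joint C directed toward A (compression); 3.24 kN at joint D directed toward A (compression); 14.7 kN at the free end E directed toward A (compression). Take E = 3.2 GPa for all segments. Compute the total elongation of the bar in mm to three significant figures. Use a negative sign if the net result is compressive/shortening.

-20.5 mm

Internal axial forces (sectioning from the free end, tension +): N_DE = -14.7 kN, N_CD = -17.94 kN, N_BC = -61.04 kN, N_AB = -61.04 kN.
A_AB = 1327 mm².
A_BC = 1584 mm².
A_CD = 528.1 mm².
A_DE = 1698 mm².
δ_AB = -61040·413/(1327·3200) = -5.938 mm
δ_BC = -61040·784/(1584·3200) = -9.441 mm
δ_CD = -17940·295/(528.1·3200) = -3.132 mm
δ_DE = -14700·746/(1698·3200) = -2.018 mm
δ = Σδ_i = -20.53 mm.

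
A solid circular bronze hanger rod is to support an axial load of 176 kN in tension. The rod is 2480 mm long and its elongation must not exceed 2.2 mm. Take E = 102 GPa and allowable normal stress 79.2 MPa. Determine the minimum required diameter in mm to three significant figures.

Required area A ≥ P/σ_allow = 176000/79.2 = 2222 mm².
For a solid circular section, d ≥ √(4A/π) = 53.19 mm.
Elongation limit: A ≥ PL/(Eδ_allow) = 176000·2480/(102000·2.2) = 1945 mm² ⇒ d ≥ 49.77 mm.
The stress limit governs.

53.2 mm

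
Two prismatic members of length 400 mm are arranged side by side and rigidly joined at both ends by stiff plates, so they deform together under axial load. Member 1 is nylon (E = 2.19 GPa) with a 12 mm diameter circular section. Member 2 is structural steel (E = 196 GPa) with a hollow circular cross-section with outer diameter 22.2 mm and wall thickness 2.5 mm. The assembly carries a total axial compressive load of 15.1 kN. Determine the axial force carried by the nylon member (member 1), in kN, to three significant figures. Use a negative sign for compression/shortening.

-0.122 kN

A_1 = 113.1 mm².
A_2 = 154.7 mm².
Equal strain + equilibrium ⇒ each member carries load in proportion to AE: A₁E₁ = 247700 N, A₂E₂ = 30330000 N, ΣAE = 30570000 N.
F₁ = P·A₁E₁/ΣAE = -15100·247700/30570000 = -122.3 N.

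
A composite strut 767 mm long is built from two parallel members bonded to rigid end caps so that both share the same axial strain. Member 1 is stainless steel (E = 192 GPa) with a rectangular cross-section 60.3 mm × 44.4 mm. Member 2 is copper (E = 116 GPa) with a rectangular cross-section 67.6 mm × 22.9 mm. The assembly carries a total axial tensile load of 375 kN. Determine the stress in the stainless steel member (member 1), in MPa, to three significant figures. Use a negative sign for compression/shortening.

104 MPa

A_1 = 2677 mm².
A_2 = 1548 mm².
Equal strain + equilibrium ⇒ each member carries load in proportion to AE: A₁E₁ = 514000000 N, A₂E₂ = 179600000 N, ΣAE = 693600000 N.
σ₁ = P·E₁/ΣAE = 375000·192000/693600000 = 103.8 MPa.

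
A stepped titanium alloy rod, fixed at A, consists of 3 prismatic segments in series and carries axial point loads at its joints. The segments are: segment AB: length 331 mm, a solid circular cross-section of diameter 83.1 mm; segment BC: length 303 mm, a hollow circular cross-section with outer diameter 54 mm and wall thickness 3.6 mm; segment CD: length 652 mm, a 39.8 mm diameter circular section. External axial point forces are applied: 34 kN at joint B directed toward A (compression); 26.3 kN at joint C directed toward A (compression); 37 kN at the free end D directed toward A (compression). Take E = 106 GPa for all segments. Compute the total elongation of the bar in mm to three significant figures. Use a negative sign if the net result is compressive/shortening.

Internal axial forces (sectioning from the free end, tension +): N_CD = -37 kN, N_BC = -63.3 kN, N_AB = -97.3 kN.
A_AB = 5424 mm².
A_BC = 570 mm².
A_CD = 1244 mm².
δ_AB = -97300·331/(5424·106000) = -0.05602 mm
δ_BC = -63300·303/(570·106000) = -0.3174 mm
δ_CD = -37000·652/(1244·106000) = -0.1829 mm
δ = Σδ_i = -0.5564 mm.

-0.556 mm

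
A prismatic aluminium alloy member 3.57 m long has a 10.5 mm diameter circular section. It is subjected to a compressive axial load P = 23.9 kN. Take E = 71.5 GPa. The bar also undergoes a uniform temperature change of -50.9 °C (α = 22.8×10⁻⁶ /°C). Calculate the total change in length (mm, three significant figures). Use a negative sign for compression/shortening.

-17.9 mm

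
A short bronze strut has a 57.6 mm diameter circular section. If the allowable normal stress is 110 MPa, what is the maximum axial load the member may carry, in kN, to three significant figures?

A = 2606 mm².
P_max = σ_allow · A = 110 · 2606 = 286600 N = 286.6 kN.

287 kN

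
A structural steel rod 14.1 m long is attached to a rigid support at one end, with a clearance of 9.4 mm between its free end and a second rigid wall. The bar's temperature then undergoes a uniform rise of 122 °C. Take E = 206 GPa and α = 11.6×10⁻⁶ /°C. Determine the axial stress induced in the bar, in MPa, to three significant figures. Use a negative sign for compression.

Free thermal expansion αLΔT = 11.6e-6 · 14100 · 122 = 19.95 mm.
The walls engage after the gap closes; constrained expansion = 19.95 − 9.4 = 10.55 mm.
The walls impose strain ε = −(10.55)/14100 = -7.4853e-04; σ = Eε = 206000 · -7.4853e-04 = -154.2 MPa.

-154 MPa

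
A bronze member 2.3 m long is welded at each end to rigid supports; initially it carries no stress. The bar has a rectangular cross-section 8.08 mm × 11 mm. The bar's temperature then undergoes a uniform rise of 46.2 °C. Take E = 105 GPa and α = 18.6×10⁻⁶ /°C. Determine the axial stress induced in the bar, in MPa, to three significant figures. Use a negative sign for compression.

-90.2 MPa

Free thermal expansion αLΔT = 18.6e-6 · 2300 · 46.2 = 1.976 mm.
The walls impose strain ε = −(1.976)/2300 = -8.5932e-04; σ = Eε = 105000 · -8.5932e-04 = -90.23 MPa.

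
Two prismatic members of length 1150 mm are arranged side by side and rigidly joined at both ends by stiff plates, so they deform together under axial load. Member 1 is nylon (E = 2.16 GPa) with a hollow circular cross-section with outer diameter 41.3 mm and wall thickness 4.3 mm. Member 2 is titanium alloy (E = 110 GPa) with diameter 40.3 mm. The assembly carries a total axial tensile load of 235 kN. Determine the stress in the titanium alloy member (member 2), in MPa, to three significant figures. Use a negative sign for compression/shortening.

A_1 = 499.8 mm².
A_2 = 1276 mm².
Equal strain + equilibrium ⇒ each member carries load in proportion to AE: A₁E₁ = 1080000 N, A₂E₂ = 140300000 N, ΣAE = 141400000 N.
σ₂ = P·E₂/ΣAE = 235000·110000/141400000 = 182.8 MPa.

183 MPa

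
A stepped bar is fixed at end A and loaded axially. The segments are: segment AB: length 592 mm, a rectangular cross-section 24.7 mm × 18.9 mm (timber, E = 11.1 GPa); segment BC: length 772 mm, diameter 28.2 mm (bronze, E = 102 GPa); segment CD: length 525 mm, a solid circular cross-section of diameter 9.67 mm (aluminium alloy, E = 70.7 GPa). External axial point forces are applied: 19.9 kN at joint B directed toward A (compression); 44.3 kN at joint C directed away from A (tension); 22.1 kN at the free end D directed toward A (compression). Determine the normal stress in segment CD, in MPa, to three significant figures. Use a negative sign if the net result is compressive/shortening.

-301 MPa

Internal axial forces (sectioning from the free end, tension +): N_CD = -22.1 kN, N_BC = 22.2 kN, N_AB = 2.3 kN.
A_CD = 73.44 mm².
σ_CD = N_CD/A_CD = -22100/73.44 = -300.9 MPa.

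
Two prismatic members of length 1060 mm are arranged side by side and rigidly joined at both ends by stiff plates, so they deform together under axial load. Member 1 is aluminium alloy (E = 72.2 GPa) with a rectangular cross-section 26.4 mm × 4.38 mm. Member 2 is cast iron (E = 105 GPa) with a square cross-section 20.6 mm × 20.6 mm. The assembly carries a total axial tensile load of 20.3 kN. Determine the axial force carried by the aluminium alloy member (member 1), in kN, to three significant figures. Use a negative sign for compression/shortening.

3.20 kN

A_1 = 115.6 mm².
A_2 = 424.4 mm².
Equal strain + equilibrium ⇒ each member carries load in proportion to AE: A₁E₁ = 8349000 N, A₂E₂ = 44560000 N, ΣAE = 52910000 N.
F₁ = P·A₁E₁/ΣAE = 20300·8349000/52910000 = 3203 N.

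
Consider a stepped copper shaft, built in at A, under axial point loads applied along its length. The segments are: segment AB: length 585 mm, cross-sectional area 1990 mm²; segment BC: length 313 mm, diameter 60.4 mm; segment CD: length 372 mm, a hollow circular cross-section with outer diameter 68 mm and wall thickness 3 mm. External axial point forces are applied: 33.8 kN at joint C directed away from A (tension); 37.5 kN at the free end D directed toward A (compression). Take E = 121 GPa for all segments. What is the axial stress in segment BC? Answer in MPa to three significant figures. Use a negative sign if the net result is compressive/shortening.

-1.29 MPa

Internal axial forces (sectioning from the free end, tension +): N_CD = -37.5 kN, N_BC = -3.7 kN, N_AB = -3.7 kN.
A_BC = 2865 mm².
σ_BC = N_BC/A_BC = -3700/2865 = -1.291 MPa.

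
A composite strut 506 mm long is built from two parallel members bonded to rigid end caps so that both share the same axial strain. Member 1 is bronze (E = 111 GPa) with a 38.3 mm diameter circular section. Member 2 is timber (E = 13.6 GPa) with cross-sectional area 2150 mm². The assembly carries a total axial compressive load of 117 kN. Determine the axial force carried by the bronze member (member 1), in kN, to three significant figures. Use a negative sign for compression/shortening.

-95.2 kN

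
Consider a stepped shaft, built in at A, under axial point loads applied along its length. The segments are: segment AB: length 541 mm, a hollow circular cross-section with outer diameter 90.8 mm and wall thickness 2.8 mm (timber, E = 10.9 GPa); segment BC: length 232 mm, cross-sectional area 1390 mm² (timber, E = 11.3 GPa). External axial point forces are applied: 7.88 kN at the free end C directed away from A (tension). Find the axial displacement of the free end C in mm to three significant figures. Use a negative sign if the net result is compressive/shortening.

0.622 mm

Internal axial forces (sectioning from the free end, tension +): N_BC = 7.88 kN, N_AB = 7.88 kN.
A_AB = 774.1 mm².
δ_AB = 7880·541/(774.1·10900) = 0.5053 mm
δ_BC = 7880·232/(1390·11300) = 0.1164 mm
δ = Σδ_i = 0.6216 mm.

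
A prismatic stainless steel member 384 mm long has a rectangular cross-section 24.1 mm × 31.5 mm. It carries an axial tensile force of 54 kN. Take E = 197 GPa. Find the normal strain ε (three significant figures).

A = 759.2 mm².
σ = N/A = 71.13 MPa; ε = σ/E = 71.13/197000 = 3.611e-04.

3.61e-04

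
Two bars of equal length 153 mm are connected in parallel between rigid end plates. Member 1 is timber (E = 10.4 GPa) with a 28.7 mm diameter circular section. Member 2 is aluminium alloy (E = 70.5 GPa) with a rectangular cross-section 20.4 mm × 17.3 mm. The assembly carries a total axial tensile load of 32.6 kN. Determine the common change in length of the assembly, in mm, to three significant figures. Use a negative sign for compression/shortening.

A_1 = 646.9 mm².
A_2 = 352.9 mm².
Equal strain + equilibrium ⇒ each member carries load in proportion to AE: A₁E₁ = 6728000 N, A₂E₂ = 24880000 N, ΣAE = 31610000 N.
δ = PL/ΣAE = 32600·153/31610000 = 0.1578 mm.

0.158 mm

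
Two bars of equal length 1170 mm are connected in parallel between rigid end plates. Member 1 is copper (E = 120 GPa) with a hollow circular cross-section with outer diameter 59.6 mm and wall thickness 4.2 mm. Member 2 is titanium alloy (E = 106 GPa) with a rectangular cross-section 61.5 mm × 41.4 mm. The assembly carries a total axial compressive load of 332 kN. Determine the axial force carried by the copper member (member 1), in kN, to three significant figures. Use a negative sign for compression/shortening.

-81.4 kN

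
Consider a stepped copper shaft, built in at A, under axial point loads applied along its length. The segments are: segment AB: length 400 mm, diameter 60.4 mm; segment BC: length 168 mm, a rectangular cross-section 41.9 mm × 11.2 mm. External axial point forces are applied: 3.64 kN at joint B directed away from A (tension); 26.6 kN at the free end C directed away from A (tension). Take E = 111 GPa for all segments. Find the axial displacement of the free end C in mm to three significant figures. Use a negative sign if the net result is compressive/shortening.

0.124 mm

Internal axial forces (sectioning from the free end, tension +): N_BC = 26.6 kN, N_AB = 30.24 kN.
A_AB = 2865 mm².
A_BC = 469.3 mm².
δ_AB = 30240·400/(2865·111000) = 0.03803 mm
δ_BC = 26600·168/(469.3·111000) = 0.08579 mm
δ = Σδ_i = 0.1238 mm.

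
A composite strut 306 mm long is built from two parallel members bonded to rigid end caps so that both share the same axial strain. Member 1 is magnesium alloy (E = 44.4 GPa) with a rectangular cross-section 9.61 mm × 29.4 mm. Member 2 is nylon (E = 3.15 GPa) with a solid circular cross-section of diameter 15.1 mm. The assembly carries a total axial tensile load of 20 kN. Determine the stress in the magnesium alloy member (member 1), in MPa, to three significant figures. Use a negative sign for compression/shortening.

A_1 = 282.5 mm².
A_2 = 179.1 mm².
Equal strain + equilibrium ⇒ each member carries load in proportion to AE: A₁E₁ = 12540000 N, A₂E₂ = 564100 N, ΣAE = 13110000 N.
σ₁ = P·E₁/ΣAE = 20000·44400/13110000 = 67.74 MPa.

67.7 MPa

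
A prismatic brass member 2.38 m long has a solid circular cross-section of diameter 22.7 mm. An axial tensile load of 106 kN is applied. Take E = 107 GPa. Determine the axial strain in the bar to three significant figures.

A = 404.7 mm².
σ = N/A = 261.9 MPa; ε = σ/E = 261.9/107000 = 2.448e-03.

0.00245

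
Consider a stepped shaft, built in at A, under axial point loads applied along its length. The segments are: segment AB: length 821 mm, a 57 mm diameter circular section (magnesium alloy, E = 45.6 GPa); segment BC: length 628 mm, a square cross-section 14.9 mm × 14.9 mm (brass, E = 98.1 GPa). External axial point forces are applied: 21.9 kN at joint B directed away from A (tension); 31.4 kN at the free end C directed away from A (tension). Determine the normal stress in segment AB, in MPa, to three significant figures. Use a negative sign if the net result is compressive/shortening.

Internal axial forces (sectioning from the free end, tension +): N_BC = 31.4 kN, N_AB = 53.3 kN.
A_AB = 2552 mm².
σ_AB = N_AB/A_AB = 53300/2552 = 20.89 MPa.

20.9 MPa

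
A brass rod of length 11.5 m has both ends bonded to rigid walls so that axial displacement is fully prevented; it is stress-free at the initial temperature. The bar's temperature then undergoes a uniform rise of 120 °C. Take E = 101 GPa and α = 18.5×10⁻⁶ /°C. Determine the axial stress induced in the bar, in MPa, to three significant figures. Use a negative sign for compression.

-224 MPa

Free thermal expansion αLΔT = 18.5e-6 · 11500 · 120 = 25.53 mm.
The walls impose strain ε = −(25.53)/11500 = -2.2200e-03; σ = Eε = 101000 · -2.2200e-03 = -224.2 MPa.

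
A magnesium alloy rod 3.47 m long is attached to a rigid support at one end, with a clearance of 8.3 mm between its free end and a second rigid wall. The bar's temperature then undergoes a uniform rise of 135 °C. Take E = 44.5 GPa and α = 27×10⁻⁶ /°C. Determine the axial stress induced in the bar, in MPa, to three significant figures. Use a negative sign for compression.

-55.8 MPa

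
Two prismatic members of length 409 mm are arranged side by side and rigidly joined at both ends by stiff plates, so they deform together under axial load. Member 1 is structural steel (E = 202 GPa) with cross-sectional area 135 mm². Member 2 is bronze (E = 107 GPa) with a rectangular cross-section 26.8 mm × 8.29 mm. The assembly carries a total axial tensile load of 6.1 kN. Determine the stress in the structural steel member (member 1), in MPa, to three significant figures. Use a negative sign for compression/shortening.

A_2 = 222.2 mm².
Equal strain + equilibrium ⇒ each member carries load in proportion to AE: A₁E₁ = 27270000 N, A₂E₂ = 23770000 N, ΣAE = 51040000 N.
σ₁ = P·E₁/ΣAE = 6100·202000/51040000 = 24.14 MPa.

24.1 MPa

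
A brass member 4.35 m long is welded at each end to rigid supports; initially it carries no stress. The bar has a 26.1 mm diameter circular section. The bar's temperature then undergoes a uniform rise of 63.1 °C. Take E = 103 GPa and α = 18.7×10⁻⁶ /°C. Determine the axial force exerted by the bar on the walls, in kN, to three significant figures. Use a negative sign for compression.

-65.0 kN

Free thermal expansion αLΔT = 18.7e-6 · 4350 · 63.1 = 5.133 mm.
The walls impose strain ε = −(5.133)/4350 = -1.1800e-03; σ = Eε = 103000 · -1.1800e-03 = -121.5 MPa.
Wall reaction R = σ·A = -121.5·535 = -65020 N = -65.02 kN.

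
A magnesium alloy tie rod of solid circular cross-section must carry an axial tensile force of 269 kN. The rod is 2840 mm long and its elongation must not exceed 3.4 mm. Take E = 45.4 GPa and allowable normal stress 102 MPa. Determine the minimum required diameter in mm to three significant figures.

Required area A ≥ P/σ_allow = 269000/102 = 2637 mm².
For a solid circular section, d ≥ √(4A/π) = 57.95 mm.
Elongation limit: A ≥ PL/(Eδ_allow) = 269000·2840/(45400·3.4) = 4949 mm² ⇒ d ≥ 79.38 mm.
The elongation limit governs.

79.4 mm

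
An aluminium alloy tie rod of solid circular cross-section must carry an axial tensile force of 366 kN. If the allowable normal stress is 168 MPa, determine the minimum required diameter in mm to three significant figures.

52.7 mm

Required area A ≥ P/σ_allow = 366000/168 = 2179 mm².
For a solid circular section, d ≥ √(4A/π) = 52.67 mm.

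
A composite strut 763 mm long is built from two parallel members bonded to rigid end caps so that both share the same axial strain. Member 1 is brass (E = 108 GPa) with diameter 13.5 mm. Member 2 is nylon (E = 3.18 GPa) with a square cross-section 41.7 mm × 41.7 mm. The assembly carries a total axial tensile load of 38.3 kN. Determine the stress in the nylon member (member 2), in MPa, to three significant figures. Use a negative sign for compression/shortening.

5.80 MPa

A_1 = 143.1 mm².
A_2 = 1739 mm².
Equal strain + equilibrium ⇒ each member carries load in proportion to AE: A₁E₁ = 15460000 N, A₂E₂ = 5530000 N, ΣAE = 20990000 N.
σ₂ = P·E₂/ΣAE = 38300·3180/20990000 = 5.803 MPa.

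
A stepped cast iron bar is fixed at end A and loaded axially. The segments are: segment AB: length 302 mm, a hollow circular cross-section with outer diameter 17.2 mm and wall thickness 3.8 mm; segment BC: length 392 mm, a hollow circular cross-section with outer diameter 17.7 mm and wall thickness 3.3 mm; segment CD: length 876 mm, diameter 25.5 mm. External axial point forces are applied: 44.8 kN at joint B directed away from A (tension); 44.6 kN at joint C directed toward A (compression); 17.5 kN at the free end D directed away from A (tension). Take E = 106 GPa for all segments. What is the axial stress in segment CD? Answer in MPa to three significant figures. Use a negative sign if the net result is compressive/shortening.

Internal axial forces (sectioning from the free end, tension +): N_CD = 17.5 kN, N_BC = -27.1 kN, N_AB = 17.7 kN.
A_CD = 510.7 mm².
σ_CD = N_CD/A_CD = 17500/510.7 = 34.27 MPa.

34.3 MPa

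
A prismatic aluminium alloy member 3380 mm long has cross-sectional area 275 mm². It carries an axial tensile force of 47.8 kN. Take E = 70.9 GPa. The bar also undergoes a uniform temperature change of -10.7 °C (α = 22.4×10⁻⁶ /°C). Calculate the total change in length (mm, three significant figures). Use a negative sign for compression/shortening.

δ_mech = NL/(AE) = 47800·3380/(275·70900) = 8.286 mm.
δ_thermal = αLΔT = 22.4e-6·3380·-10.7 = -0.8101 mm.
δ = δ_mech + δ_thermal = 7.476 mm.

7.48 mm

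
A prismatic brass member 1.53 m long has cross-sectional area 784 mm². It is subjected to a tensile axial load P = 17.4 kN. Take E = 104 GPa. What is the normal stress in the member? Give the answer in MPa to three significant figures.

σ = N/A = 17400/784 = 22.19 MPa.

22.2 MPa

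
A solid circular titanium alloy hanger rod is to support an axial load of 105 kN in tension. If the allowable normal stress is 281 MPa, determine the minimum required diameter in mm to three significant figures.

21.8 mm

Required area A ≥ P/σ_allow = 105000/281 = 373.7 mm².
For a solid circular section, d ≥ √(4A/π) = 21.81 mm.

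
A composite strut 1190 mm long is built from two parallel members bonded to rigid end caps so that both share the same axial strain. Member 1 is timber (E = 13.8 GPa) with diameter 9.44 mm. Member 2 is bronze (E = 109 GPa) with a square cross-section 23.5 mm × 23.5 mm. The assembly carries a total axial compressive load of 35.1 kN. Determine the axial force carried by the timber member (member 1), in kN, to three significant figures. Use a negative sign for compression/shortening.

A_1 = 69.99 mm².
A_2 = 552.2 mm².
Equal strain + equilibrium ⇒ each member carries load in proportion to AE: A₁E₁ = 965900 N, A₂E₂ = 60200000 N, ΣAE = 61160000 N.
F₁ = P·A₁E₁/ΣAE = -35100·965900/61160000 = -554.3 N.

-0.554 kN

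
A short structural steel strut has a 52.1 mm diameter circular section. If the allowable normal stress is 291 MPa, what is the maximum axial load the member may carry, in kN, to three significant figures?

620 kN

A = 2132 mm².
P_max = σ_allow · A = 291 · 2132 = 620400 N = 620.4 kN.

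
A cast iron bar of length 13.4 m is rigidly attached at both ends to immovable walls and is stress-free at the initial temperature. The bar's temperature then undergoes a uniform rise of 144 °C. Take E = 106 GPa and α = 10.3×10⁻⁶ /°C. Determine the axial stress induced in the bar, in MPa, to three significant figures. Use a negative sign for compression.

-157 MPa

Free thermal expansion αLΔT = 10.3e-6 · 13400 · 144 = 19.87 mm.
The walls impose strain ε = −(19.87)/13400 = -1.4832e-03; σ = Eε = 106000 · -1.4832e-03 = -157.2 MPa.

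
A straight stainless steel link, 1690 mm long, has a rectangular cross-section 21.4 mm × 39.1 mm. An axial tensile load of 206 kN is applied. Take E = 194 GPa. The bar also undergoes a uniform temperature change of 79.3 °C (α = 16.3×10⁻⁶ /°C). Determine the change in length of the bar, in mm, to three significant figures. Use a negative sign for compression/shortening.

4.33 mm

A = 836.7 mm².
δ_mech = NL/(AE) = 206000·1690/(836.7·194000) = 2.145 mm.
δ_thermal = αLΔT = 16.3e-6·1690·79.3 = 2.184 mm.
δ = δ_mech + δ_thermal = 4.329 mm.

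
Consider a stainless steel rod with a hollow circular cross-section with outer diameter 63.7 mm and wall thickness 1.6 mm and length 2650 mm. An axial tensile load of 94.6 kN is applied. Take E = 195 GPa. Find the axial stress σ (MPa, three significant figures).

303 MPa

A = 312.1 mm².
σ = N/A = 94600/312.1 = 303.1 MPa.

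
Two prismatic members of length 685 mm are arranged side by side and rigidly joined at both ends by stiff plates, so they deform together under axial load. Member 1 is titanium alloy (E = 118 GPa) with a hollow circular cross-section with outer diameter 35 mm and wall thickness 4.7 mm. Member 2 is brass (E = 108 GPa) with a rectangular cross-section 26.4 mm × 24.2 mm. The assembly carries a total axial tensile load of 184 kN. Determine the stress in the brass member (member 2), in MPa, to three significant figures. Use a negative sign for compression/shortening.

163 MPa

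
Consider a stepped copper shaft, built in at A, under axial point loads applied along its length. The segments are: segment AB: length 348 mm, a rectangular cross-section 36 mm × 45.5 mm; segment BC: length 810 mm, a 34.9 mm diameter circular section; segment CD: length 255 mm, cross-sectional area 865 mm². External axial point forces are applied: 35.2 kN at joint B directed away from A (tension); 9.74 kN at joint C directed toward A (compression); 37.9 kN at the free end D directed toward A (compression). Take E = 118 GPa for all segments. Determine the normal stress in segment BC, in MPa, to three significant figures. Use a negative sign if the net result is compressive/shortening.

Internal axial forces (sectioning from the free end, tension +): N_CD = -37.9 kN, N_BC = -47.64 kN, N_AB = -12.44 kN.
A_BC = 956.6 mm².
σ_BC = N_BC/A_BC = -47640/956.6 = -49.8 MPa.

-49.8 MPa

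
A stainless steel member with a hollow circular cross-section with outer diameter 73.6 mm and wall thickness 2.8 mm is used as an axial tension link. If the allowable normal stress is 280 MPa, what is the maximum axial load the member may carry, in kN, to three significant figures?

174 kN

A = 622.8 mm².
P_max = σ_allow · A = 280 · 622.8 = 174400 N = 174.4 kN.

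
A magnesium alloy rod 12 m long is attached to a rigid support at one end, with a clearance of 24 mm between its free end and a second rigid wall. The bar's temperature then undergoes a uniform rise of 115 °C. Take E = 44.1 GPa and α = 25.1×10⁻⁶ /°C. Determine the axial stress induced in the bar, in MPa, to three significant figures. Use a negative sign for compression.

-39.1 MPa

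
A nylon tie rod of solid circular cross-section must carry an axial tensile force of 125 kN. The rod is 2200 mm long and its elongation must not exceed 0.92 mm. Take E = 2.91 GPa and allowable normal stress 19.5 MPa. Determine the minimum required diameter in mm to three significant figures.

362 mm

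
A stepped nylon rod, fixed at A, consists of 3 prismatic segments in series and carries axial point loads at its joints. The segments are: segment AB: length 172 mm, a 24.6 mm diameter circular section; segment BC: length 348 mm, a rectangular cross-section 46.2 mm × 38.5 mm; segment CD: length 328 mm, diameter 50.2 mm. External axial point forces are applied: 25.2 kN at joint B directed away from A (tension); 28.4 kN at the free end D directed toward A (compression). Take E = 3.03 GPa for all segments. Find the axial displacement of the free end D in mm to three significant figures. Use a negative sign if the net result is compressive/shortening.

-3.77 mm

Internal axial forces (sectioning from the free end, tension +): N_CD = -28.4 kN, N_BC = -28.4 kN, N_AB = -3.2 kN.
A_AB = 475.3 mm².
A_BC = 1779 mm².
A_CD = 1979 mm².
δ_AB = -3200·172/(475.3·3030) = -0.3822 mm
δ_BC = -28400·348/(1779·3030) = -1.834 mm
δ_CD = -28400·328/(1979·3030) = -1.553 mm
δ = Σδ_i = -3.769 mm.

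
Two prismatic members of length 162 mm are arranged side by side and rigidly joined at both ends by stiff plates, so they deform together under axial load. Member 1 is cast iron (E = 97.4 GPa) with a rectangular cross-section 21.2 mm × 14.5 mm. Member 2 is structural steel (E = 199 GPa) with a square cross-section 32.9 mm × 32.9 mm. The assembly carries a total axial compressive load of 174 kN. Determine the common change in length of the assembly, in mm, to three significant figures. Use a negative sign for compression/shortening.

-0.115 mm

A_1 = 307.4 mm².
A_2 = 1082 mm².
Equal strain + equilibrium ⇒ each member carries load in proportion to AE: A₁E₁ = 29940000 N, A₂E₂ = 215400000 N, ΣAE = 245300000 N.
δ = PL/ΣAE = -174000·162/245300000 = -0.1149 mm.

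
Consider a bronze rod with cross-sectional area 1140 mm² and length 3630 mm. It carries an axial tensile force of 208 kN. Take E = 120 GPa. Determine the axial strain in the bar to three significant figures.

0.00152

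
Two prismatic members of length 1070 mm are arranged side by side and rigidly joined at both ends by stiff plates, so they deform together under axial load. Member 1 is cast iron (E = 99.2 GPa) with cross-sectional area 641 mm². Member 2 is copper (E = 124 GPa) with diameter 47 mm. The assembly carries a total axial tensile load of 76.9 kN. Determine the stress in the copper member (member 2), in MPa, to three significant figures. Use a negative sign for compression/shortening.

A_2 = 1735 mm².
Equal strain + equilibrium ⇒ each member carries load in proportion to AE: A₁E₁ = 63590000 N, A₂E₂ = 215100000 N, ΣAE = 278700000 N.
σ₂ = P·E₂/ΣAE = 76900·124000/278700000 = 34.21 MPa.

34.2 MPa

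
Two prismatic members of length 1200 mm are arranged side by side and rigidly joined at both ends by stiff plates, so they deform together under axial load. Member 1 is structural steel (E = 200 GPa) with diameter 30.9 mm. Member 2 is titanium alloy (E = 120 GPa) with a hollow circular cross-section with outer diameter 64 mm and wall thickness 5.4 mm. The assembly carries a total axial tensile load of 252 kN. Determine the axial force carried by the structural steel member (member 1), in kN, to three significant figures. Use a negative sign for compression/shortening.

A_1 = 749.9 mm².
A_2 = 994.1 mm².
Equal strain + equilibrium ⇒ each member carries load in proportion to AE: A₁E₁ = 150000000 N, A₂E₂ = 119300000 N, ΣAE = 269300000 N.
F₁ = P·A₁E₁/ΣAE = 252000·150000000/269300000 = 140400 N.

140 kN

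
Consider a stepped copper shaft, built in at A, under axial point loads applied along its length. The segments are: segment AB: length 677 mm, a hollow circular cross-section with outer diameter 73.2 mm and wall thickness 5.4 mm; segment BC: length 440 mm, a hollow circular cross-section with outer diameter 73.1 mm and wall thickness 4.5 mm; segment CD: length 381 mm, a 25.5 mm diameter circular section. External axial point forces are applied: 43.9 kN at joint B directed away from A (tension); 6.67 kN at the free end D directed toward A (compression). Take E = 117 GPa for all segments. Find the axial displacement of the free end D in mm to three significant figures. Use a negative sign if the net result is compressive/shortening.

0.119 mm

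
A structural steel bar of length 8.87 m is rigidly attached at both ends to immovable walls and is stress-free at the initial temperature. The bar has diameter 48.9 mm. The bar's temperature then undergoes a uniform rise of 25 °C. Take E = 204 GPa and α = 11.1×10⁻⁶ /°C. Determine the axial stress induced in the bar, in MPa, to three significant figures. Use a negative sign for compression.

Free thermal expansion αLΔT = 11.1e-6 · 8870 · 25 = 2.461 mm.
The walls impose strain ε = −(2.461)/8870 = -2.7750e-04; σ = Eε = 204000 · -2.7750e-04 = -56.61 MPa.

-56.6 MPa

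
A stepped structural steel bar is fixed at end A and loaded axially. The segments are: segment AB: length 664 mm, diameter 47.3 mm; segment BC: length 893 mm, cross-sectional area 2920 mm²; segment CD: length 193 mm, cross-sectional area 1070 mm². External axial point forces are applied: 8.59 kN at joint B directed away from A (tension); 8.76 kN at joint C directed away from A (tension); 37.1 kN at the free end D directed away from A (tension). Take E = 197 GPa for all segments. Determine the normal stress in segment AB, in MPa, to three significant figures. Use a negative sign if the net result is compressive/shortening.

31.0 MPa

Internal axial forces (sectioning from the free end, tension +): N_CD = 37.1 kN, N_BC = 45.86 kN, N_AB = 54.45 kN.
A_AB = 1757 mm².
σ_AB = N_AB/A_AB = 54450/1757 = 30.99 MPa.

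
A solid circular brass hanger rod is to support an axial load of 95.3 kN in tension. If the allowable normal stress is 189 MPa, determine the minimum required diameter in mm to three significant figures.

Required area A ≥ P/σ_allow = 95300/189 = 504.2 mm².
For a solid circular section, d ≥ √(4A/π) = 25.34 mm.

25.3 mm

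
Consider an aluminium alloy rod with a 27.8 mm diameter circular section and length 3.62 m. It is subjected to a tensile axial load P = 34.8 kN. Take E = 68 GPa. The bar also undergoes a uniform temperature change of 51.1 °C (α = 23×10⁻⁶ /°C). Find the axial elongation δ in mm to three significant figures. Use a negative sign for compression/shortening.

A = 607 mm².
δ_mech = NL/(AE) = 34800·3620/(607·68000) = 3.052 mm.
δ_thermal = αLΔT = 23e-6·3620·51.1 = 4.255 mm.
δ = δ_mech + δ_thermal = 7.307 mm.

7.31 mm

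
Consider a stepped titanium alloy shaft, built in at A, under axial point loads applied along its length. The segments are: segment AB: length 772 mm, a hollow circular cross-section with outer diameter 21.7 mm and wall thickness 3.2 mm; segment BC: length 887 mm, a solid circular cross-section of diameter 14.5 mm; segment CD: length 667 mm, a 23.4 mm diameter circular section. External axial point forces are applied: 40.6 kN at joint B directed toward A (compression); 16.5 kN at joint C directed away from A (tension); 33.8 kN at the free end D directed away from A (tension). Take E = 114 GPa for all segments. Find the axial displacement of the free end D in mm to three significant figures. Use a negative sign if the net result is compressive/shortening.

3.18 mm

Internal axial forces (sectioning from the free end, tension +): N_CD = 33.8 kN, N_BC = 50.3 kN, N_AB = 9.7 kN.
A_AB = 186 mm².
A_BC = 165.1 mm².
A_CD = 430.1 mm².
δ_AB = 9700·772/(186·114000) = 0.3532 mm
δ_BC = 50300·887/(165.1·114000) = 2.37 mm
δ_CD = 33800·667/(430.1·114000) = 0.4598 mm
δ = Σδ_i = 3.183 mm.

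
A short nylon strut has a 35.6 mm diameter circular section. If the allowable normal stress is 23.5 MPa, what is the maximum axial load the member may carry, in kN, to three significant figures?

A = 995.4 mm².
P_max = σ_allow · A = 23.5 · 995.4 = 23390 N = 23.39 kN.

23.4 kN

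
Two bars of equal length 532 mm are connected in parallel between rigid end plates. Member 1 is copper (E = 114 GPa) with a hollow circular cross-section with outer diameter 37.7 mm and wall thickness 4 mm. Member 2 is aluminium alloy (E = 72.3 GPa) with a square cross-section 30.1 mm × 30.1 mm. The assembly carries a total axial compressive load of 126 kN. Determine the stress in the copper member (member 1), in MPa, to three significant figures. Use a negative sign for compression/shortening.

A_1 = 423.5 mm².
A_2 = 906 mm².
Equal strain + equilibrium ⇒ each member carries load in proportion to AE: A₁E₁ = 48280000 N, A₂E₂ = 65500000 N, ΣAE = 113800000 N.
σ₁ = P·E₁/ΣAE = -126000·114000/113800000 = -126.2 MPa.

-126 MPa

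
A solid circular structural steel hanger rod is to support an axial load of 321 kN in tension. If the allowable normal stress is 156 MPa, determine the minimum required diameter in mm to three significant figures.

51.2 mm

Required area A ≥ P/σ_allow = 321000/156 = 2058 mm².
For a solid circular section, d ≥ √(4A/π) = 51.19 mm.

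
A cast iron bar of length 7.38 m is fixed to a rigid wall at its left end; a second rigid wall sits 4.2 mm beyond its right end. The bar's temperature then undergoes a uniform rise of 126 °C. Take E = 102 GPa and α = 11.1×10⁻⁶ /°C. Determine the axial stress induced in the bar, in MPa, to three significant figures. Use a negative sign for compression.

Free thermal expansion αLΔT = 11.1e-6 · 7380 · 126 = 10.32 mm.
The walls engage after the gap closes; constrained expansion = 10.32 − 4.2 = 6.122 mm.
The walls impose strain ε = −(6.122)/7380 = -8.2949e-04; σ = Eε = 102000 · -8.2949e-04 = -84.61 MPa.

-84.6 MPa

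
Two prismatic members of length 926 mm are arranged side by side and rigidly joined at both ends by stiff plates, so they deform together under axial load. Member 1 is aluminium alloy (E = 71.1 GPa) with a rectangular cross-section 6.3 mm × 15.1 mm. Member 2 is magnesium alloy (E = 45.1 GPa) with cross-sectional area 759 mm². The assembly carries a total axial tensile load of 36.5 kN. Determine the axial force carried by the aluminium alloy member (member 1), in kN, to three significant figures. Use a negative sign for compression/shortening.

6.02 kN

A_1 = 95.13 mm².
Equal strain + equilibrium ⇒ each member carries load in proportion to AE: A₁E₁ = 6764000 N, A₂E₂ = 34230000 N, ΣAE = 40990000 N.
F₁ = P·A₁E₁/ΣAE = 36500·6764000/40990000 = 6022 N.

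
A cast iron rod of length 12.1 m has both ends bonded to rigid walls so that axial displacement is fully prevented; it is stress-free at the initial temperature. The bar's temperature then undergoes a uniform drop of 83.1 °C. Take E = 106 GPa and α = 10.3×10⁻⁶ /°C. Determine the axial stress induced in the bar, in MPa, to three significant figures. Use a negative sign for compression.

Free thermal expansion αLΔT = 10.3e-6 · 12100 · -83.1 = -10.36 mm.
The walls impose strain ε = −(-10.36)/12100 = 8.5593e-04; σ = Eε = 106000 · 8.5593e-04 = 90.73 MPa.

90.7 MPa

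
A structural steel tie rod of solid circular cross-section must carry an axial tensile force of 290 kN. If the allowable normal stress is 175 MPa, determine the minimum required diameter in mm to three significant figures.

Required area A ≥ P/σ_allow = 290000/175 = 1657 mm².
For a solid circular section, d ≥ √(4A/π) = 45.93 mm.

45.9 mm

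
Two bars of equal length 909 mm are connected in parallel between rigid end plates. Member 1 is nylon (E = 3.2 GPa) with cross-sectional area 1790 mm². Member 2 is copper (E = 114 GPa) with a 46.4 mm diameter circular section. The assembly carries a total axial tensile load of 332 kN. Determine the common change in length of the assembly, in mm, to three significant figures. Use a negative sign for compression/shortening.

A_2 = 1691 mm².
Equal strain + equilibrium ⇒ each member carries load in proportion to AE: A₁E₁ = 5728000 N, A₂E₂ = 192800000 N, ΣAE = 198500000 N.
δ = PL/ΣAE = 332000·909/198500000 = 1.52 mm.

1.52 mm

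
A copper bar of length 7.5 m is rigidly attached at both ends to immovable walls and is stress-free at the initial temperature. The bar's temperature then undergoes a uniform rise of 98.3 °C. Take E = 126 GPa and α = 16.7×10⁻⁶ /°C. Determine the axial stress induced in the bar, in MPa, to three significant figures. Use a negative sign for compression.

-207 MPa

Free thermal expansion αLΔT = 16.7e-6 · 7500 · 98.3 = 12.31 mm.
The walls impose strain ε = −(12.31)/7500 = -1.6416e-03; σ = Eε = 126000 · -1.6416e-03 = -206.8 MPa.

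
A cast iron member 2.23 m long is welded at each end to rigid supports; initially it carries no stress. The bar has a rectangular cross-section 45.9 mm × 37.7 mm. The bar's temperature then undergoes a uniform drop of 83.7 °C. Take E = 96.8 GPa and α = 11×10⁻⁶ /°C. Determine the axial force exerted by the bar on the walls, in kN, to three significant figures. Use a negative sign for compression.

Free thermal expansion αLΔT = 11e-6 · 2230 · -83.7 = -2.053 mm.
The walls impose strain ε = −(-2.053)/2230 = 9.2070e-04; σ = Eε = 96800 · 9.2070e-04 = 89.12 MPa.
Wall reaction R = σ·A = 89.12·1730 = 154200 N = 154.2 kN.

154 kN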